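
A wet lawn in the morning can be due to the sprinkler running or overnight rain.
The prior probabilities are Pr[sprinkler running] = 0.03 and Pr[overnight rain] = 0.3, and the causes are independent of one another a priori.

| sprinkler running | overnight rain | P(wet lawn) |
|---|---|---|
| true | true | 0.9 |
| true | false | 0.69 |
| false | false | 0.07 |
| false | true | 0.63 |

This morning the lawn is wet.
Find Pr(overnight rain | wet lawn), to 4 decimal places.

Pr(overnight rain | wet lawn) ≈ 0.7553

For the numerator, keep only overnight rain=true terms: 0.183330 + 0.008100 = 0.191430
The normalizing constant is 0.07·0.97·0.7 + 0.63·0.97·0.3 + 0.69·0.03·0.7 + 0.9·0.03·0.3 = 0.253450
P(overnight rain | wet lawn) = 0.191430/0.253450 ≈ 0.7553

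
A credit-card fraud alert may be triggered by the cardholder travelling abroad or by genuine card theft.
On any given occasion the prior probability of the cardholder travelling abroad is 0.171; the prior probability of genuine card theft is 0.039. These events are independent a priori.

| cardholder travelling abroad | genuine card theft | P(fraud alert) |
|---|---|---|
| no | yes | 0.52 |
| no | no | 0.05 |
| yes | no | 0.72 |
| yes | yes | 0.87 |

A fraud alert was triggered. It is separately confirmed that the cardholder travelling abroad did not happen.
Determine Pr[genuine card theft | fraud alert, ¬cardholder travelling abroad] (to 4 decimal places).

P(fraud alert | ¬cardholder travelling abroad) = 0.05·0.961 + 0.52·0.039 = 0.048050 + 0.020280 = 0.068330
The genuine card theft-present share is 0.52·0.039 = 0.020280.
Hence the posterior is 0.020280/0.068330 ≈ 0.2968.

Pr[genuine card theft | fraud alert, ¬cardholder travelling abroad] ≈ 0.2968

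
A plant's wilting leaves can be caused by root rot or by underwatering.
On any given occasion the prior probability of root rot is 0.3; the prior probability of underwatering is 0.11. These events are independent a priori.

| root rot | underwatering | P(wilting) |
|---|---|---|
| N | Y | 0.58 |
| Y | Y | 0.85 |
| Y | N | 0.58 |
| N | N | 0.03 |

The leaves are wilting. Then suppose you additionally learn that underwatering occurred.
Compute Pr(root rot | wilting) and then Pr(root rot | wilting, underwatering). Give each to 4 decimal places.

By total probability over the 4 (root rot, underwatering) configurations:
  P(wilting) = 0.03*0.7*0.89 + 0.58*0.7*0.11 + 0.58*0.3*0.89 + 0.85*0.3*0.11
        = 0.018690 + 0.044660 + 0.154860 + 0.028050 = 0.246260
Configurations with root rot contribute 0.182910, so
  P(root rot | wilting) = 0.182910 / 0.246260 ≈ 0.7428

With the extra evidence:
P(wilting | underwatering) = 0.58×0.7 + 0.85×0.3 = 0.406000 + 0.255000 = 0.661000
The root rot-present share is 0.85×0.3 = 0.255000.
P(root rot | wilting, underwatering) = 0.255000 / 0.661000 ≈ 0.3858
— underwatering explains away the evidence for root rot.

Pr(root rot | wilting) ≈ 0.7428; Pr(root rot | wilting, underwatering) ≈ 0.3858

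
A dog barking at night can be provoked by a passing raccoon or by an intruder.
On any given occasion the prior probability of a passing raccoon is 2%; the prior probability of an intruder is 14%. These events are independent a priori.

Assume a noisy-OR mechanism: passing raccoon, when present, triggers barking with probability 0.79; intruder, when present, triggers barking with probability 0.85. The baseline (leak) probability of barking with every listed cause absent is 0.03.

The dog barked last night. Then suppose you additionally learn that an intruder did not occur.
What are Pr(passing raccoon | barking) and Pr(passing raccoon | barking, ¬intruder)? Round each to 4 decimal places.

Under noisy-OR, P(barking | causes) = 1 − (1−0.03)·∏(1−qᵢ) over the active causes.
Enumerate the 4 (passing raccoon, intruder) configurations and weight by the priors:
  P(barking) = 0.03·0.98·0.86 + 0.8545·0.98·0.14 + 0.7963·0.02·0.86 + 0.969445·0.02·0.14
        = 0.025284 + 0.117237 + 0.013696 + 0.002714 = 0.158931
Configurations with passing raccoon contribute 0.016410, so
  P(passing raccoon | barking) = 0.016410 / 0.158931 ≈ 0.1033

Now condition on the additional information:
Enumerate both values of passing raccoon and weight by the priors:
  P(barking | ¬intruder) = 0.03*0.98 + 0.7963*0.02
        = 0.029400 + 0.015926 = 0.045326
The terms with passing raccoon present sum to 0.015926, so
  P(passing raccoon | barking, ¬intruder) = 0.015926 / 0.045326 ≈ 0.3514
Ruling out intruder raises the posterior on passing raccoon — the flip side of explaining away.

Pr(passing raccoon | barking) ≈ 0.1033; Pr(passing raccoon | barking, ¬intruder) ≈ 0.3514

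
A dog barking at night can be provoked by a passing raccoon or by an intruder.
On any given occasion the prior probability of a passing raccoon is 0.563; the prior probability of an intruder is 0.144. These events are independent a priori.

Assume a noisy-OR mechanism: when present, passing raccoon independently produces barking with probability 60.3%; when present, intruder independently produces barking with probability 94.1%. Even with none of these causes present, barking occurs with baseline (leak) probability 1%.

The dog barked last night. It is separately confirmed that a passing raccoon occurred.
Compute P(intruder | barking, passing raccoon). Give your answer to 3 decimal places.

Under noisy-OR, P(barking | causes) = 1 − (1−0.01)·∏(1−qᵢ) over the active causes.
P(barking | passing raccoon) = 0.60697*0.856 + 0.976811*0.144 = 0.519566 + 0.140661 = 0.660227
Of this, 0.140661 comes from 0.976811*0.144 (the intruder=true cases).
P(intruder | barking, passing raccoon) = 0.140661 / 0.660227 ≈ 0.213

P(intruder | barking, passing raccoon) ≈ 0.213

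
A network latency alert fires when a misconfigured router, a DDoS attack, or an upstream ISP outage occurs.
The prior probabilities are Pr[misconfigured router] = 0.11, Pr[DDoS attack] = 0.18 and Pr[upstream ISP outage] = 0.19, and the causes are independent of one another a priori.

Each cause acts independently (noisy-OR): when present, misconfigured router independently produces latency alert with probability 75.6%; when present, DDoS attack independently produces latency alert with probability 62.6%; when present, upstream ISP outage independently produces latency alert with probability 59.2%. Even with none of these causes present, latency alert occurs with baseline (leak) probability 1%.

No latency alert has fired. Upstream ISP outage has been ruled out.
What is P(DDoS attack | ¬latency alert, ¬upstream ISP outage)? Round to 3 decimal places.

Under noisy-OR, P(latency alert | causes) = 1 − (1−0.01)·∏(1−qᵢ) over the active causes.
P(¬latency alert | ¬upstream ISP outage) = 0.99·0.89·0.82 + 0.37026·0.89·0.18 + 0.24156·0.11·0.82 + 0.090343·0.11·0.18 = 0.722502 + 0.059316 + 0.021789 + 0.001789 = 0.805396
Of this, 0.061105 comes from 0.059316 + 0.001789 (the DDoS attack=true cases).
P(DDoS attack | ¬latency alert, ¬upstream ISP outage) = 0.061105 / 0.805396 ≈ 0.076

P(DDoS attack | ¬latency alert, ¬upstream ISP outage) ≈ 0.076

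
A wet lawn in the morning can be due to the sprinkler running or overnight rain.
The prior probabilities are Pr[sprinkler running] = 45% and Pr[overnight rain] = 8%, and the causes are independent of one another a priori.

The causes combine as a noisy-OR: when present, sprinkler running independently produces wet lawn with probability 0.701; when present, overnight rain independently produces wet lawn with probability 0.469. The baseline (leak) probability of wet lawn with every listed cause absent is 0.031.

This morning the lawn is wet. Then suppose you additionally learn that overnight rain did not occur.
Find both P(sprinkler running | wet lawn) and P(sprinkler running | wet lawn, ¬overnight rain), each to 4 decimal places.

P(sprinkler running | wet lawn) ≈ 0.8975; P(sprinkler running | wet lawn, ¬overnight rain) ≈ 0.9494

Under noisy-OR, P(wet lawn | causes) = 1 − (1−0.031)·∏(1−qᵢ) over the active causes.
Sum P(wet lawn|·) weighted by the priors over the 4 (sprinkler running, overnight rain) configurations:
  P(wet lawn) = 0.031×0.55×0.92 + 0.485461×0.55×0.08 + 0.710269×0.45×0.92 + 0.846153×0.45×0.08
        = 0.015686 + 0.021360 + 0.294051 + 0.030462 = 0.361559
Keeping only the sprinkler running-present terms gives 0.324513, so
  P(sprinkler running | wet lawn) = 0.324513 / 0.361559 ≈ 0.8975

Now condition on the additional information:
For the numerator, keep only sprinkler running=true terms: 0.710269*0.45 = 0.319621
Normalizer over all consistent configurations: 0.031*0.55 + 0.710269*0.45 = 0.336671
Posterior = 0.319621 / 0.336671 ≈ 0.9494
Ruling out overnight rain raises the posterior on sprinkler running — the flip side of explaining away.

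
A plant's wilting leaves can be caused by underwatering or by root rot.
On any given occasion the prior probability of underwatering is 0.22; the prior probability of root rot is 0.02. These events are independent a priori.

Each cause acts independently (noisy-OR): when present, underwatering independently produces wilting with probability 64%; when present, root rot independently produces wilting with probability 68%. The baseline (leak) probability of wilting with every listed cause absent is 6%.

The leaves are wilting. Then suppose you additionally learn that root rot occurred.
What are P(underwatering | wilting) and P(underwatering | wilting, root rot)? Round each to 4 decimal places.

P(underwatering | wilting) ≈ 0.7208; P(underwatering | wilting, root rot) ≈ 0.2645

Under noisy-OR, P(wilting | causes) = 1 − (1−0.06)·∏(1−qᵢ) over the active causes.
Numerator (weight on configurations with underwatering): 0.142641 + 0.003924 = 0.146565
Normalizer over all consistent configurations: 0.06·0.78·0.98 + 0.6992·0.78·0.02 + 0.6616·0.22·0.98 + 0.891712·0.22·0.02 = 0.203337
Posterior = 0.146565 / 0.203337 ≈ 0.7208

Now also conditioning on root rot=true:
P(wilting | root rot) = 0.6992×0.78 + 0.891712×0.22 = 0.545376 + 0.196177 = 0.741553
Of this, 0.196177 comes from 0.891712×0.22 (the underwatering=true cases).
P(underwatering | wilting, root rot) = 0.196177 / 0.741553 ≈ 0.2645
The drop from 0.7208 to 0.2645 is the explaining-away (discounting) effect.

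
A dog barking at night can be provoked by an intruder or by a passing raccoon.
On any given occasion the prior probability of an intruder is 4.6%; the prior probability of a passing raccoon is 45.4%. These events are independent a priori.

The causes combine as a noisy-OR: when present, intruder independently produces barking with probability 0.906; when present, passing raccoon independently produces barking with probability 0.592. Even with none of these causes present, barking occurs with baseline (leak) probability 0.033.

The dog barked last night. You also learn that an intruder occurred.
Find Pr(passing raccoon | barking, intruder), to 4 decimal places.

Under noisy-OR, P(barking | causes) = 1 − (1−0.033)·∏(1−qᵢ) over the active causes.
P(barking | intruder) = 0.909102·0.546 + 0.962914·0.454 = 0.496370 + 0.437163 = 0.933533
The passing raccoon-present share is 0.962914·0.454 = 0.437163.
So P(passing raccoon | barking, intruder) = 0.437163/0.933533 ≈ 0.4683.

Pr(passing raccoon | barking, intruder) ≈ 0.4683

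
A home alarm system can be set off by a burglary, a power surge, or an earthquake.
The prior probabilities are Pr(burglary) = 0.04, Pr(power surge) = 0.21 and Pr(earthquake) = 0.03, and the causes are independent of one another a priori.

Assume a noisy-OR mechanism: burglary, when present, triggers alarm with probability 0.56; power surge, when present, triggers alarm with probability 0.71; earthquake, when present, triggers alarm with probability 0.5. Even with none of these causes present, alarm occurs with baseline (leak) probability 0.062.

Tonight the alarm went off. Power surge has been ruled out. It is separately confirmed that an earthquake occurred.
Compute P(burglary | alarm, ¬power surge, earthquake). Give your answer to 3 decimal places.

P(burglary | alarm, ¬power surge, earthquake) ≈ 0.059

Under noisy-OR, P(alarm | causes) = 1 − (1−0.062)·∏(1−qᵢ) over the active causes.
Weight on burglary=true, given the evidence: 0.79364·0.04 = 0.031746
Denominator P(alarm | ¬power surge, earthquake): 0.531·0.96 + 0.79364·0.04 = 0.541506
Posterior = 0.031746 / 0.541506 ≈ 0.059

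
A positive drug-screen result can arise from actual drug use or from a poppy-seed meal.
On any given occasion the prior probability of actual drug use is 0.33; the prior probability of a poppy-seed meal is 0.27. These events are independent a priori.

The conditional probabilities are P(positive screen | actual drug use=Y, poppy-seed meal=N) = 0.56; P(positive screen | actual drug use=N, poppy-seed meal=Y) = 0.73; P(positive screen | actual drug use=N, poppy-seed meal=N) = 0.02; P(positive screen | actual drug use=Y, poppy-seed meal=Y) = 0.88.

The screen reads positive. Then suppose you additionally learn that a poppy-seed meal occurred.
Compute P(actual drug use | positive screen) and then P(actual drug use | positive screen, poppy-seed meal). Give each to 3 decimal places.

Weight on actual drug use=true, given the evidence: 0.134904 + 0.078408 = 0.213312
Denominator P(positive screen): 0.02*0.67*0.73 + 0.73*0.67*0.27 + 0.56*0.33*0.73 + 0.88*0.33*0.27 = 0.355151
P(actual drug use | positive screen) = 0.213312/0.355151 ≈ 0.601

Now condition on the additional information:
Weight on actual drug use=true, given the evidence: 0.88·0.33 = 0.290400
Normalizer over all consistent configurations: 0.73·0.67 + 0.88·0.33 = 0.779500
Posterior = 0.290400 / 0.779500 ≈ 0.373
— poppy-seed meal explains away the evidence for actual drug use.

P(actual drug use | positive screen) ≈ 0.601; P(actual drug use | positive screen, poppy-seed meal) ≈ 0.373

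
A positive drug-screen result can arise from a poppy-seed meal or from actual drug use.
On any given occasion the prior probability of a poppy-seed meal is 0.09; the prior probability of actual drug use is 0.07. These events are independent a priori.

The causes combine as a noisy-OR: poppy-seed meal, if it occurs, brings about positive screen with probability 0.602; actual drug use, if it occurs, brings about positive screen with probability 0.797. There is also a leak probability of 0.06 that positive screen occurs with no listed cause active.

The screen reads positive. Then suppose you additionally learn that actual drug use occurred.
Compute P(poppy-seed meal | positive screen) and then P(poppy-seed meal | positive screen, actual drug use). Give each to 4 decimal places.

Under noisy-OR, P(positive screen | causes) = 1 − (1−0.06)·∏(1−qᵢ) over the active causes.
P(positive screen) = 0.06*0.91*0.93 + 0.80918*0.91*0.07 + 0.62588*0.09*0.93 + 0.924054*0.09*0.07 = 0.050778 + 0.051545 + 0.052386 + 0.005822 = 0.160531
Of this, 0.058208 comes from 0.052386 + 0.005822 (the poppy-seed meal=true cases).
Hence the posterior is 0.058208/0.160531 ≈ 0.3626.

Now also conditioning on actual drug use=true:
Enumerate both values of poppy-seed meal and weight by the priors:
  P(positive screen | actual drug use) = 0.80918×0.91 + 0.924054×0.09
        = 0.736354 + 0.083165 = 0.819519
Keeping only the poppy-seed meal-present terms gives 0.083165, so
  P(poppy-seed meal | positive screen, actual drug use) = 0.083165 / 0.819519 ≈ 0.1015
This is intercausal reasoning (explaining away): once actual drug use accounts for the positive screen, poppy-seed meal becomes less likely.

P(poppy-seed meal | positive screen) ≈ 0.3626; P(poppy-seed meal | positive screen, actual drug use) ≈ 0.1015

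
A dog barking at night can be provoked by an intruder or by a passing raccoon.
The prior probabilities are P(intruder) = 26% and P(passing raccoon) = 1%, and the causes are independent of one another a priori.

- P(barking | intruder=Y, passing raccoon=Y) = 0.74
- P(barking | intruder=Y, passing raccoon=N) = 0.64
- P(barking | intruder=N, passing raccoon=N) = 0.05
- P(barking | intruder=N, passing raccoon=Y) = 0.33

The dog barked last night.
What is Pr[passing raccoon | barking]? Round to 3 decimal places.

P(barking) = 0.05×0.74×0.99 + 0.33×0.74×0.01 + 0.64×0.26×0.99 + 0.74×0.26×0.01 = 0.036630 + 0.002442 + 0.164736 + 0.001924 = 0.205732
Of this, 0.004366 comes from 0.002442 + 0.001924 (the passing raccoon=true cases).
So P(passing raccoon | barking) = 0.004366/0.205732 ≈ 0.021.

Pr[passing raccoon | barking] ≈ 0.021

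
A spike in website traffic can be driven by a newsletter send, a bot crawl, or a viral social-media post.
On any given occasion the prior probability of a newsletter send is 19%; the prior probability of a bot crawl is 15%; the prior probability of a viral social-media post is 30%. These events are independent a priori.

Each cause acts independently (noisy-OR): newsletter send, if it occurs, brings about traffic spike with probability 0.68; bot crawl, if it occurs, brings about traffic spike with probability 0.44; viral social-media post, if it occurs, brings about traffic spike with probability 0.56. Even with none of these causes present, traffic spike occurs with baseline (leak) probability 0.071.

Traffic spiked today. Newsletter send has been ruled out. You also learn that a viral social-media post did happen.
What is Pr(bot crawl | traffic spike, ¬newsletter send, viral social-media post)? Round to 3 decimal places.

Under noisy-OR, P(traffic spike | causes) = 1 − (1−0.071)·∏(1−qᵢ) over the active causes.
Weight on bot crawl=true, given the evidence: 0.771094·0.15 = 0.115664
Normalizer over all consistent configurations: 0.59124·0.85 + 0.771094·0.15 = 0.618218
P(bot crawl | traffic spike, ¬newsletter send, viral social-media post) = 0.115664/0.618218 ≈ 0.187

Pr(bot crawl | traffic spike, ¬newsletter send, viral social-media post) ≈ 0.187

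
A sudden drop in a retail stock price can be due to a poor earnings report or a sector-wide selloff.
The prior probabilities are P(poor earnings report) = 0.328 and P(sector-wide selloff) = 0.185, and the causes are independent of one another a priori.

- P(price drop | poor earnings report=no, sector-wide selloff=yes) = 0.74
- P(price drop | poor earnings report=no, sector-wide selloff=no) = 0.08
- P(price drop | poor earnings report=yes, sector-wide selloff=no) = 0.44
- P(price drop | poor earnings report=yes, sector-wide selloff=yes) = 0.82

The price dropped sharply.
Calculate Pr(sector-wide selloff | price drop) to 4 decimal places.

For the numerator, keep only sector-wide selloff=true terms: 0.091997 + 0.049758 = 0.141755
Normalizer over all consistent configurations: 0.08×0.672×0.815 + 0.74×0.672×0.185 + 0.44×0.328×0.815 + 0.82×0.328×0.185 = 0.303190
P(sector-wide selloff | price drop) = 0.141755/0.303190 ≈ 0.4675

Pr(sector-wide selloff | price drop) ≈ 0.4675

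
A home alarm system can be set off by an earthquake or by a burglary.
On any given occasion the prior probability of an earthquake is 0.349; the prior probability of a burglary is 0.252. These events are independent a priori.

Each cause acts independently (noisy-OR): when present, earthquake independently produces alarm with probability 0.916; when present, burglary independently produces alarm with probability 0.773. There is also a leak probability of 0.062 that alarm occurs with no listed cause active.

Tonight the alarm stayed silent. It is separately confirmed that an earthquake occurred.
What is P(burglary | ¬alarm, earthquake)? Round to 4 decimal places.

Under noisy-OR, P(alarm | causes) = 1 − (1−0.062)·∏(1−qᵢ) over the active causes.
By total probability over both values of burglary:
  P(¬alarm | earthquake) = 0.078792×0.748 + 0.017886×0.252
        = 0.058936 + 0.004507 = 0.063443
Configurations with burglary contribute 0.004507, so
  P(burglary | ¬alarm, earthquake) = 0.004507 / 0.063443 ≈ 0.0710

P(burglary | ¬alarm, earthquake) ≈ 0.0710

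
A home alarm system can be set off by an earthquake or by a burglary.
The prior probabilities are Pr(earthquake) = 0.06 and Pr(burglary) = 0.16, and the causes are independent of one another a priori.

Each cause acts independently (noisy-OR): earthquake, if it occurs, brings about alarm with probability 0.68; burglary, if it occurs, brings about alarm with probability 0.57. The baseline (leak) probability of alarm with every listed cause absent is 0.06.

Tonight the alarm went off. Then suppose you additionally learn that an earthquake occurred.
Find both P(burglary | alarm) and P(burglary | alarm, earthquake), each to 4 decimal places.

Under noisy-OR, P(alarm | causes) = 1 − (1−0.06)·∏(1−qᵢ) over the active causes.
P(alarm) = 0.06*0.94*0.84 + 0.5958*0.94*0.16 + 0.6992*0.06*0.84 + 0.870656*0.06*0.16 = 0.047376 + 0.089608 + 0.035240 + 0.008358 = 0.180582
Of this, 0.097966 comes from 0.089608 + 0.008358 (the burglary=true cases).
Hence the posterior is 0.097966/0.180582 ≈ 0.5425.

Now also conditioning on earthquake=true:
By total probability over both values of burglary:
  P(alarm | earthquake) = 0.6992·0.84 + 0.870656·0.16
        = 0.587328 + 0.139305 = 0.726633
Configurations with burglary contribute 0.139305, so
  P(burglary | alarm, earthquake) = 0.139305 / 0.726633 ≈ 0.1917
Conditioning on earthquake lowers the posterior on burglary: the classic explaining-away effect in a common-effect structure.

P(burglary | alarm) ≈ 0.5425; P(burglary | alarm, earthquake) ≈ 0.1917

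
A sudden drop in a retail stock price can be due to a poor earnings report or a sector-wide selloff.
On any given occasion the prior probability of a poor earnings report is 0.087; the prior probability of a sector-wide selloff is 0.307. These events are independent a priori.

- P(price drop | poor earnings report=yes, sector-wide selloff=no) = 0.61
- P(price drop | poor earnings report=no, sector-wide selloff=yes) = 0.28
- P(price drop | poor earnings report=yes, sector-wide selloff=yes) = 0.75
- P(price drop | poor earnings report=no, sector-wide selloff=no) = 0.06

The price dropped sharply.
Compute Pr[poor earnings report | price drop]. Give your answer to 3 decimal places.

Weight on poor earnings report=true, given the evidence: 0.036778 + 0.020032 = 0.056810
Denominator P(price drop): 0.06·0.913·0.693 + 0.28·0.913·0.307 + 0.61·0.087·0.693 + 0.75·0.087·0.307 = 0.173254
P(poor earnings report | price drop) = 0.056810/0.173254 ≈ 0.328

Pr[poor earnings report | price drop] ≈ 0.328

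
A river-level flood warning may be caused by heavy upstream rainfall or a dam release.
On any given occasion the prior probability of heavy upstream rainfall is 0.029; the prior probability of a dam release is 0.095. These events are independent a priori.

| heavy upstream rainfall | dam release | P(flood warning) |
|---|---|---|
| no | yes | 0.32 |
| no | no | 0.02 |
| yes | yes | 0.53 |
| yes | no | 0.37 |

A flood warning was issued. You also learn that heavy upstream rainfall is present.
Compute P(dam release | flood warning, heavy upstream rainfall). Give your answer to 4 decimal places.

P(dam release | flood warning, heavy upstream rainfall) ≈ 0.1307

Enumerate both values of dam release and weight by the priors:
  P(flood warning | heavy upstream rainfall) = 0.37×0.905 + 0.53×0.095
        = 0.334850 + 0.050350 = 0.385200
The terms with dam release present sum to 0.050350, so
  P(dam release | flood warning, heavy upstream rainfall) = 0.050350 / 0.385200 ≈ 0.1307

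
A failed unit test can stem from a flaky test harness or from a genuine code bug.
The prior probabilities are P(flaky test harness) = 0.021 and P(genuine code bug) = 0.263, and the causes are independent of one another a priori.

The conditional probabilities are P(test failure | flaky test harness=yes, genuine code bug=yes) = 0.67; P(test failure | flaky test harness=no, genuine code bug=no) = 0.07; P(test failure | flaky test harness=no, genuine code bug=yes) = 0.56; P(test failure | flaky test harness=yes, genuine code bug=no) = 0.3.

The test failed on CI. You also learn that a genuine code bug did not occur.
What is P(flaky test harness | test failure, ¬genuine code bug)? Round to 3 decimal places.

P(flaky test harness | test failure, ¬genuine code bug) ≈ 0.084

P(test failure | ¬genuine code bug) = 0.07*0.979 + 0.3*0.021 = 0.068530 + 0.006300 = 0.074830
Of this, 0.006300 comes from 0.3*0.021 (the flaky test harness=true cases).
P(flaky test harness | test failure, ¬genuine code bug) = 0.006300 / 0.074830 ≈ 0.084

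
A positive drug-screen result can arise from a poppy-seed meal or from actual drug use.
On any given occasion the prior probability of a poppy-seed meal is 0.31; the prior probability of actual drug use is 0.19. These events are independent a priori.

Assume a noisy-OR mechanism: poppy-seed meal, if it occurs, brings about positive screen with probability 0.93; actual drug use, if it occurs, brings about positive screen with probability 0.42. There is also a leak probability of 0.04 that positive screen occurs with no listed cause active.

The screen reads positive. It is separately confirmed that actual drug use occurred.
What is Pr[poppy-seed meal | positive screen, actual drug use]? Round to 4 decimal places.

Pr[poppy-seed meal | positive screen, actual drug use] ≈ 0.4935

Under noisy-OR, P(positive screen | causes) = 1 − (1−0.04)·∏(1−qᵢ) over the active causes.
By total probability over both values of poppy-seed meal:
  P(positive screen | actual drug use) = 0.4432×0.69 + 0.961024×0.31
        = 0.305808 + 0.297917 = 0.603725
The terms with poppy-seed meal present sum to 0.297917, so
  P(poppy-seed meal | positive screen, actual drug use) = 0.297917 / 0.603725 ≈ 0.4935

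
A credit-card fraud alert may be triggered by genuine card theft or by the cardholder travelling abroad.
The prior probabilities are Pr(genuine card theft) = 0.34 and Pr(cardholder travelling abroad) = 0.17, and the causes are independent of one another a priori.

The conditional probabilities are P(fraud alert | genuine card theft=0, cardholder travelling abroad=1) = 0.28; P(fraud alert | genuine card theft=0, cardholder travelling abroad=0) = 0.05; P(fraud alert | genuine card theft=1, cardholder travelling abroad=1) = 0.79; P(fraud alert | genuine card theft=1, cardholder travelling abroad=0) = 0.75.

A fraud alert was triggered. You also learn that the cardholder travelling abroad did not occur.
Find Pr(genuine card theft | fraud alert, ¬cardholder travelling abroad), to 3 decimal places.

Pr(genuine card theft | fraud alert, ¬cardholder travelling abroad) ≈ 0.885

By total probability over both values of genuine card theft:
  P(fraud alert | ¬cardholder travelling abroad) = 0.05*0.66 + 0.75*0.34
        = 0.033000 + 0.255000 = 0.288000
The terms with genuine card theft present sum to 0.255000, so
  P(genuine card theft | fraud alert, ¬cardholder travelling abroad) = 0.255000 / 0.288000 ≈ 0.885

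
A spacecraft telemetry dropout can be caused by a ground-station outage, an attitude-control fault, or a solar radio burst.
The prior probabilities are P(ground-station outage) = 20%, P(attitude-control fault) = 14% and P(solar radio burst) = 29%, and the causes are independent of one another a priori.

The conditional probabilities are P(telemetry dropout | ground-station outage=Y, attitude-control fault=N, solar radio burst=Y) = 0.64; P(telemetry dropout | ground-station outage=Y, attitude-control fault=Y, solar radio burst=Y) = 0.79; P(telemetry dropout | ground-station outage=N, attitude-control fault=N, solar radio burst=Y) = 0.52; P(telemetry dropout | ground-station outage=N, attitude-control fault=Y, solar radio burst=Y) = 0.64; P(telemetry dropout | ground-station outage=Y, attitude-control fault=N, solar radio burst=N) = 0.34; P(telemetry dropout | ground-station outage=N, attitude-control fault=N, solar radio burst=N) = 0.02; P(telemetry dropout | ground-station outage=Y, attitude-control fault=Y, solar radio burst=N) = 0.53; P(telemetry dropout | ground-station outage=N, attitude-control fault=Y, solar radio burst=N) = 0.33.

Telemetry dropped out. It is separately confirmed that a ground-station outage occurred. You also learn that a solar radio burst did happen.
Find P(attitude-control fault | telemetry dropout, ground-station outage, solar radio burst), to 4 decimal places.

P(telemetry dropout | ground-station outage, solar radio burst) = 0.64·0.86 + 0.79·0.14 = 0.550400 + 0.110600 = 0.661000
Restricting to configurations with attitude-control fault present: 0.79·0.14 = 0.110600.
P(attitude-control fault | telemetry dropout, ground-station outage, solar radio burst) = 0.110600 / 0.661000 ≈ 0.1673

P(attitude-control fault | telemetry dropout, ground-station outage, solar radio burst) ≈ 0.1673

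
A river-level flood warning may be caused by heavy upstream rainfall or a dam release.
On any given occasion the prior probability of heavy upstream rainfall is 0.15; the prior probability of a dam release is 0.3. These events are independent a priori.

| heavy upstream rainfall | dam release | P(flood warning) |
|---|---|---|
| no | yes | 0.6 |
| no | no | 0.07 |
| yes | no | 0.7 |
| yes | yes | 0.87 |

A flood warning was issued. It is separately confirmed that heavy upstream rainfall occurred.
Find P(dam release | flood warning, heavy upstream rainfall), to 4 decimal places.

P(dam release | flood warning, heavy upstream rainfall) ≈ 0.3475

By total probability over both values of dam release:
  P(flood warning | heavy upstream rainfall) = 0.7×0.7 + 0.87×0.3
        = 0.490000 + 0.261000 = 0.751000
The terms with dam release present sum to 0.261000, so
  P(dam release | flood warning, heavy upstream rainfall) = 0.261000 / 0.751000 ≈ 0.3475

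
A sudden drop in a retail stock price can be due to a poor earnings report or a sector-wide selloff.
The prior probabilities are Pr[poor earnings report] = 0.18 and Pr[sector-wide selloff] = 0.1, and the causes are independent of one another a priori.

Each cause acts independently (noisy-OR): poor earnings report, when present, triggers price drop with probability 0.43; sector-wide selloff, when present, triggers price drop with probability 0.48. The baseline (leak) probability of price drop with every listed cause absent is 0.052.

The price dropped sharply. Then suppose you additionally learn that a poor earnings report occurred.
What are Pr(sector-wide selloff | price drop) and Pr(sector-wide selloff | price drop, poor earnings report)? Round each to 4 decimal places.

Under noisy-OR, P(price drop | causes) = 1 − (1−0.052)·∏(1−qᵢ) over the active causes.
Sum P(price drop|·) weighted by the priors over the 4 (poor earnings report, sector-wide selloff) configurations:
  P(price drop) = 0.052·0.82·0.9 + 0.50704·0.82·0.1 + 0.45964·0.18·0.9 + 0.719013·0.18·0.1
        = 0.038376 + 0.041577 + 0.074462 + 0.012942 = 0.167357
The terms with sector-wide selloff present sum to 0.054519, so
  P(sector-wide selloff | price drop) = 0.054519 / 0.167357 ≈ 0.3258

Now condition on the additional information:
Numerator (weight on configurations with sector-wide selloff): 0.719013·0.1 = 0.071901
Denominator P(price drop | poor earnings report): 0.45964·0.9 + 0.719013·0.1 = 0.485577
Posterior = 0.071901 / 0.485577 ≈ 0.1481
This is intercausal reasoning (explaining away): once poor earnings report accounts for the price drop, sector-wide selloff becomes less likely.

Pr(sector-wide selloff | price drop) ≈ 0.3258; Pr(sector-wide selloff | price drop, poor earnings report) ≈ 0.1481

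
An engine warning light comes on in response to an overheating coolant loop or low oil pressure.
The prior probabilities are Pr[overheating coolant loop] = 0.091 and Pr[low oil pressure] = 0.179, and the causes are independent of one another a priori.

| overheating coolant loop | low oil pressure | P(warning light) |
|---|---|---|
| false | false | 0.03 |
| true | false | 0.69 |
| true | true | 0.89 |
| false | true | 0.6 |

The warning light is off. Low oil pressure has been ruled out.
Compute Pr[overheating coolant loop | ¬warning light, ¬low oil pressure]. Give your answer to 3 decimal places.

Pr[overheating coolant loop | ¬warning light, ¬low oil pressure] ≈ 0.031

P(¬warning light | ¬low oil pressure) = 0.97·0.909 + 0.31·0.091 = 0.881730 + 0.028210 = 0.909940
The overheating coolant loop-present share is 0.31·0.091 = 0.028210.
Hence the posterior is 0.028210/0.909940 ≈ 0.031.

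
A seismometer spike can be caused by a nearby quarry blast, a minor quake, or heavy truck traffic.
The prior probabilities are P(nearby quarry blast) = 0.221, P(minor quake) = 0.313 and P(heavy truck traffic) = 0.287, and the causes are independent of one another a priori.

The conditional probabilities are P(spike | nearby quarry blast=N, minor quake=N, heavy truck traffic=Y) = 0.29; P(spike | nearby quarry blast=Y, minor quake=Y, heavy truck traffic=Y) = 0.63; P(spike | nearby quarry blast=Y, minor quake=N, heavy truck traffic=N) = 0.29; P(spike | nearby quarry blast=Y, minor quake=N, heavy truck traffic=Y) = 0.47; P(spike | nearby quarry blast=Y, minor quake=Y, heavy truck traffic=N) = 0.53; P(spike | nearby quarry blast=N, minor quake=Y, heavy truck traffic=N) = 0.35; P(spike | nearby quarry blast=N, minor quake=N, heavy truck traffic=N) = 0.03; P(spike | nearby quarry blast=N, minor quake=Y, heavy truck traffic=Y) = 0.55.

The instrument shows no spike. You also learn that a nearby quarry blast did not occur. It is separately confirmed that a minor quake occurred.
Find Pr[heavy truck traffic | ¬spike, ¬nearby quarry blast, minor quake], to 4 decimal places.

Pr[heavy truck traffic | ¬spike, ¬nearby quarry blast, minor quake] ≈ 0.2179

P(¬spike | ¬nearby quarry blast, minor quake) = 0.65·0.713 + 0.45·0.287 = 0.463450 + 0.129150 = 0.592600
Of this, 0.129150 comes from 0.45·0.287 (the heavy truck traffic=true cases).
So P(heavy truck traffic | ¬spike, ¬nearby quarry blast, minor quake) = 0.129150/0.592600 ≈ 0.2179.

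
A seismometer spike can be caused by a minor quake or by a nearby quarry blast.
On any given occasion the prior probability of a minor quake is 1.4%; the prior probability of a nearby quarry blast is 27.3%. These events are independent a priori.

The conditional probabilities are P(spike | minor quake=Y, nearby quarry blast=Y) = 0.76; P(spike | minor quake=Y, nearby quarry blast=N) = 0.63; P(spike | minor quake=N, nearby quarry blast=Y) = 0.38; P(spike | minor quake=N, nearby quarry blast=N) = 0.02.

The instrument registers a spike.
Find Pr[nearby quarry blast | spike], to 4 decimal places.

Pr[nearby quarry blast | spike] ≈ 0.8353

Sum P(spike|·) weighted by the priors over the 4 (minor quake, nearby quarry blast) configurations:
  P(spike) = 0.02·0.986·0.727 + 0.38·0.986·0.273 + 0.63·0.014·0.727 + 0.76·0.014·0.273
        = 0.014336 + 0.102288 + 0.006412 + 0.002905 = 0.125941
Keeping only the nearby quarry blast-present terms gives 0.105193, so
  P(nearby quarry blast | spike) = 0.105193 / 0.125941 ≈ 0.8353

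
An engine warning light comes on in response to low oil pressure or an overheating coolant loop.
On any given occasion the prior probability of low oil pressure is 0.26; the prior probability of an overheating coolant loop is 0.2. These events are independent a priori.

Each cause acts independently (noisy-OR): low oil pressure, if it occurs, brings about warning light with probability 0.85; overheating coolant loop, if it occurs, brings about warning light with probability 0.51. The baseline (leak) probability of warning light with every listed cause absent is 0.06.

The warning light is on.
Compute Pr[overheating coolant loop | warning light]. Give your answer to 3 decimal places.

Pr[overheating coolant loop | warning light] ≈ 0.374

Under noisy-OR, P(warning light | causes) = 1 − (1−0.06)·∏(1−qᵢ) over the active causes.
Weight on overheating coolant loop=true, given the evidence: 0.079831 + 0.048407 = 0.128238
Normalizer over all consistent configurations: 0.06*0.74*0.8 + 0.5394*0.74*0.2 + 0.859*0.26*0.8 + 0.93091*0.26*0.2 = 0.342430
P(overheating coolant loop | warning light) = 0.128238/0.342430 ≈ 0.374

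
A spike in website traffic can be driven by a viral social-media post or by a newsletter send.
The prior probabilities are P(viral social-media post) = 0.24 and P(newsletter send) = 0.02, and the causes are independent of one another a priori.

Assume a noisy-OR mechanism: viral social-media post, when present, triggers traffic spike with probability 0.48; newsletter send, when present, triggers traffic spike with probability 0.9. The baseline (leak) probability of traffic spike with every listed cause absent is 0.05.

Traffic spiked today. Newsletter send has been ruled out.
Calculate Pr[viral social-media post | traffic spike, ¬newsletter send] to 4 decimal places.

Pr[viral social-media post | traffic spike, ¬newsletter send] ≈ 0.7617

Under noisy-OR, P(traffic spike | causes) = 1 − (1−0.05)·∏(1−qᵢ) over the active causes.
Weight on viral social-media post=true, given the evidence: 0.506*0.24 = 0.121440
Normalizer over all consistent configurations: 0.05*0.76 + 0.506*0.24 = 0.159440
P(viral social-media post | traffic spike, ¬newsletter send) = 0.121440/0.159440 ≈ 0.7617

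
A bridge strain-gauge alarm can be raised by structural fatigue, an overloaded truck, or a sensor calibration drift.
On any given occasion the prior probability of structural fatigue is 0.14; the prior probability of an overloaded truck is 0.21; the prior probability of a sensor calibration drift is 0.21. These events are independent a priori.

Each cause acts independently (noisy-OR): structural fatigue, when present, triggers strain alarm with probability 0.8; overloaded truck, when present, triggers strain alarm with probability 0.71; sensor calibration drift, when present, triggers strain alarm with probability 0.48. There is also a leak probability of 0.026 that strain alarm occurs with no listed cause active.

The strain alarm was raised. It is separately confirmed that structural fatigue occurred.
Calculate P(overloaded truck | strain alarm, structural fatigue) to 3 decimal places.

Under noisy-OR, P(strain alarm | causes) = 1 − (1−0.026)·∏(1−qᵢ) over the active causes.
P(strain alarm | structural fatigue) = 0.8052·0.79·0.79 + 0.898704·0.79·0.21 + 0.943508·0.21·0.79 + 0.970624·0.21·0.21 = 0.502525 + 0.149095 + 0.156528 + 0.042805 = 0.850953
The overloaded truck-present share is 0.156528 + 0.042805 = 0.199333.
P(overloaded truck | strain alarm, structural fatigue) = 0.199333 / 0.850953 ≈ 0.234

P(overloaded truck | strain alarm, structural fatigue) ≈ 0.234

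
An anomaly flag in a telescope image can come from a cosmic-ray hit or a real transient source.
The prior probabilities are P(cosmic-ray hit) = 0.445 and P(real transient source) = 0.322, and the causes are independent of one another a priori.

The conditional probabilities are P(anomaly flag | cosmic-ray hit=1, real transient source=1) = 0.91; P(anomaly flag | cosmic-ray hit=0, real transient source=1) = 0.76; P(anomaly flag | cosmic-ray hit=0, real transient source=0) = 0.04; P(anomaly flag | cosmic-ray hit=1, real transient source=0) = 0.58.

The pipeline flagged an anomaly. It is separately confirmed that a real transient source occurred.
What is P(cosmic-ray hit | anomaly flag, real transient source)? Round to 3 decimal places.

P(cosmic-ray hit | anomaly flag, real transient source) ≈ 0.490

P(anomaly flag | real transient source) = 0.76*0.555 + 0.91*0.445 = 0.421800 + 0.404950 = 0.826750
Restricting to configurations with cosmic-ray hit present: 0.91*0.445 = 0.404950.
So P(cosmic-ray hit | anomaly flag, real transient source) = 0.404950/0.826750 ≈ 0.490.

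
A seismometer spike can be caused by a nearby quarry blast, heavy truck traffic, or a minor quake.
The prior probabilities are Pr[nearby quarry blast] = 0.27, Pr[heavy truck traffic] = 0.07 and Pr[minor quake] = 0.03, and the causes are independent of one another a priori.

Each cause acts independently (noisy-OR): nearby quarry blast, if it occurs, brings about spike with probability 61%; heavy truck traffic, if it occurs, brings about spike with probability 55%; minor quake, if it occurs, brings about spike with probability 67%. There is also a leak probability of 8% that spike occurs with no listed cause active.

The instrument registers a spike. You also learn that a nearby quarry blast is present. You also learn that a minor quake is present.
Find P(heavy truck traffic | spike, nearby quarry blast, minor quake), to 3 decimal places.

P(heavy truck traffic | spike, nearby quarry blast, minor quake) ≈ 0.075

Under noisy-OR, P(spike | causes) = 1 − (1−0.08)·∏(1−qᵢ) over the active causes.
P(spike | nearby quarry blast, minor quake) = 0.881596×0.93 + 0.946718×0.07 = 0.819884 + 0.066270 = 0.886154
The heavy truck traffic-present share is 0.946718×0.07 = 0.066270.
Hence the posterior is 0.066270/0.886154 ≈ 0.075.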